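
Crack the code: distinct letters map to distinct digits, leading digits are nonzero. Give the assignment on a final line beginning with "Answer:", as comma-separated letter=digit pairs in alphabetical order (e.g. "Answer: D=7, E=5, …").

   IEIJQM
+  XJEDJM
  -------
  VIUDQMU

Step 1. [col 1: M + M ≡ U (mod 10)] column 1 (M + M ≡ U (mod 10), carry-in 0) doesn't pin U yet; pick U=0 and continue. So U=0.
Step 2. [col 1: M + M ≡ U (mod 10)] from column 1 (U=0, carry-in 0, digits 0 already taken and all letters distinct): M must equal 5. So M=5.
Step 3. [V] V is the leading digit of a 7-digit sum of two 6-digit numbers; the final carry is exactly 1, so V=1.
Step 4. [col 2: Q + J ≡ M (mod 10)] no forcing yet in column 2 (carry-in 1); J=8 is free and consistent — try it ⇒ J=8.
Step 5. [col 2: Q + J ≡ M (mod 10)] column 2 reads Q+J+carry(1)=M with J=8, M=5; with digits 0,1,5,8 already taken and all letters distinct, the only value for Q is 6 ⇒ Q=6.
Step 6. [col 3: J + D ≡ Q (mod 10)] column 3: given J=8, Q=6, carry-in 1, and digits 0,1,5,6,8 already taken and all letters distinct, J+D≡Q (mod 10) forces D=7, so D=7.
Step 7. [col 4: I + E ≡ D (mod 10)] column 4 (I + E ≡ D (mod 10), carry-in 1) doesn't pin E yet; pick E=2 and continue. So E=2.
Step 8. [col 4: I + E ≡ D (mod 10)] from column 4 (E=2, D=7, carry-in 1, digits 0,1,2,5,6,7,8 already taken and all letters distinct): I must equal 4 ⇒ I=4.
Step 9. [col 6: I + X ≡ I (mod 10)] in column 6 we have I+X≡I with carry-in 1; given I=4 and digits 0,1,2,4,5,6,7,8 already taken and all letters distinct, that pins X to 9. So X=9.

Answer: D=7, E=2, I=4, J=8, M=5, Q=6, U=0, V=1, X=9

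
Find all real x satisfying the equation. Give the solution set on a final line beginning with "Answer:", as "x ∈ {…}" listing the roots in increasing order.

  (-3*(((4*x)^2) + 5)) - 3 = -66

Step 1. [(-3*(((4*x)^2) + 5)) - 3 = -66] common factor -3 (LHS and -66) — divide through, so factor: (((4*x)^2) + 5) + 1 = 22.
Step 2. [(((4*x)^2) + 5) + 1 = 22] +1 is outermost — subtract 1 both sides ⇒ sub: ((4*x)^2) + 5 = 21.
Step 3. [((4*x)^2) + 5 = 21] +5 is outermost — subtract 5 both sides ⇒ sub: (4*x)^2 = 16.
Step 4. [(4*x)^2 = 16] 16 ≥ 0, LHS is (·)² — take ±√ ⇒ sqrt: 4*x = 4 or -4.
Step 5. [4*x = 4 or -4] 4·(inner) — divide through by 4, so div: x = 1 or -1.

Answer: x ∈ {-1, 1}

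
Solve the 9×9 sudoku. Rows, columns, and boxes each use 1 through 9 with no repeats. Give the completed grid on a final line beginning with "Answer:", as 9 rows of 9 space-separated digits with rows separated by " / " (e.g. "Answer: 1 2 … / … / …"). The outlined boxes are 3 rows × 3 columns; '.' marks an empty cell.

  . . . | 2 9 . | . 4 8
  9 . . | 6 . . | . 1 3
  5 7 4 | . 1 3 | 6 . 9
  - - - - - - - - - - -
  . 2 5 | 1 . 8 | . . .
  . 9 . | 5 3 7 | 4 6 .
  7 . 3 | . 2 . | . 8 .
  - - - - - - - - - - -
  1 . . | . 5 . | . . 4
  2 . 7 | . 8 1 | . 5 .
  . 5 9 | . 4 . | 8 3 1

Step 1. [r9c1∈{6}] r9c1 is down to just 6, so r9c1=6.
Step 2. [r8c7∈{9}] r8c7's peers cover all but 9 ⇒ r8c7=9.
Step 3. [r6c2∈{1,4,6}] r6c2 is the only open cell in box 4 admitting 6. So r6c2=6.
Step 4. [r1c7∈{5,7}] row 1 places 7 nowhere but r1c7. So r1c7=7.
Step 5. [r7c7∈{2}] r7c7 has the single candidate 2 ⇒ r7c7=2.
Step 6. [r7c3∈{8}] r7c3 is down to just 8 ⇒ r7c3=8.
Step 7. [r7c2∈{3}] r7c2's peers cover all but 3. So r7c2=3.
Step 8. [r6c4∈{4,9}] r6c4 is the only open cell in col 4 admitting 4, so r6c4=4.
Step 9. [r7c4∈{7,9}] in col 4, 9 fits only at r7c4 ⇒ r7c4=9.
Step 10. [r2c7∈{5}] only 5 remains possible at r2c7. So r2c7=5.
Step 11. [r1c2∈{1}] r1c2 is down to just 1. So r1c2=1.
Step 12. [r4c9∈{7}] r4c9's peers cover all but 7. So r4c9=7.
Step 13. [r2c2∈{8}] r2c2's peers cover all but 8 ⇒ r2c2=8.
Step 14. [r3c4∈{8}] only 8 remains possible at r3c4. So r3c4=8.
Step 15. [r8c4∈{3}] r8c4's peers cover all but 3. So r8c4=3.
Step 16. [r4c8∈{9}] r4c8 has the single candidate 9 ⇒ r4c8=9.
Step 17. [r4c5∈{6}] r4c5 has the single candidate 6, so r4c5=6.
Step 18. [r9c6∈{2}] r9c6's peers cover all but 2 ⇒ r9c6=2.
Step 19. [r3c8∈{2}] r3c8 is down to just 2. So r3c8=2.
Step 20. [r6c9∈{5}] r6c9's peers cover all but 5 ⇒ r6c9=5.
Step 21. [r5c1∈{8}] r5c1's peers cover all but 8. So r5c1=8.
Step 22. [r4c1∈{4}] r4c1 has the single candidate 4, so r4c1=4.
Step 23. [r1c6∈{5}] r1c6 has the single candidate 5 ⇒ r1c6=5.
Step 24. [r5c3∈{1}] r5c3 is down to just 1. So r5c3=1.
Step 25. [r2c5∈{7}] nothing but 7 survives at r2c5. So r2c5=7.
Step 26. [r5c9∈{2}] r5c9 has the single candidate 2. So r5c9=2.
Step 27. [r9c4∈{7}] r9c4's peers cover all but 7, so r9c4=7.
Step 28. [r8c9∈{6}] r8c9's peers cover all but 6, so r8c9=6.
Step 29. [r2c3∈{2}] r2c3's peers cover all but 2 ⇒ r2c3=2.
Step 30. [r7c8∈{7}] r7c8's peers cover all but 7 ⇒ r7c8=7.
Step 31. [r7c6∈{6}] only 6 remains possible at r7c6, so r7c6=6.
Step 32. [r6c7∈{1}] r6c7's peers cover all but 1. So r6c7=1.
Step 33. [r1c1∈{3}] nothing but 3 survives at r1c1 ⇒ r1c1=3.
Step 34. [r1c3∈{6}] only 6 remains possible at r1c3. So r1c3=6.
Step 35. [r6c6∈{9}] only 9 remains possible at r6c6 ⇒ r6c6=9.
Step 36. [r2c6∈{4}] r2c6 is down to just 4. So r2c6=4.
Step 37. [r8c2∈{4}] r8c2 is down to just 4, so r8c2=4.
Step 38. [r4c7∈{3}] nothing but 3 survives at r4c7 ⇒ r4c7=3.

Answer: 3 1 6 2 9 5 7 4 8 / 9 8 2 6 7 4 5 1 3 / 5 7 4 8 1 3 6 2 9 / 4 2 5 1 6 8 3 9 7 / 8 9 1 5 3 7 4 6 2 / 7 6 3 4 2 9 1 8 5 / 1 3 8 9 5 6 2 7 4 / 2 4 7 3 8 1 9 5 6 / 6 5 9 7 4 2 8 3 1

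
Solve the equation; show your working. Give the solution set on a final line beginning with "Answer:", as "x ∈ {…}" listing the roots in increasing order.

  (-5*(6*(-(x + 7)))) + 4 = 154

Step 1. [(-5*(6*(-(x + 7)))) + 4 = 154] 4 comes off first (subtract 4). So sub: -5*(6*(-(x + 7))) = 150.
Step 2. [-5*(6*(-(x + 7))) = 150] -5 out front; divide by -5. So div: 6*(-(x + 7)) = -30.
Step 3. [6*(-(x + 7)) = -30] leading coefficient 6: divide by 6, so div: -(x + 7) = -5.
Step 4. [-(x + 7) = -5] leading − — multiply by −1, so neg: x + 7 = 5.
Step 5. [x + 7 = 5] peel the +7: subtract 7 from each side, so sub: x = -2.

Answer: x ∈ {-2}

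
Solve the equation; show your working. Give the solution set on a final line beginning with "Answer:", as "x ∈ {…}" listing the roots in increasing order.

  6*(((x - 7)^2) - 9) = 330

Step 1. [6*(((x - 7)^2) - 9) = 330] leading coefficient 6: divide by 6, so div: ((x - 7)^2) - 9 = 55.
Step 2. [((x - 7)^2) - 9 = 55] the outer -9 inverts by adding 9 ⇒ sub: (x - 7)^2 = 64.
Step 3. [(x - 7)^2 = 64] LHS squared, RHS 64 ≥ 0: apply √ (±). So sqrt: x - 7 = 8 or -8.
Step 4. [x - 7 = 8 or -8] -7 is outermost — add 7 both sides. So sub: x = 15 or -1.

Answer: x ∈ {-1, 15}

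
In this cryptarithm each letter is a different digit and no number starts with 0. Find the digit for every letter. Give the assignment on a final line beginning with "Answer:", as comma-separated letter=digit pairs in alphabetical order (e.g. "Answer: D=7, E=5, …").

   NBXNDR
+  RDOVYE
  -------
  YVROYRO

Step 1. [col 1: R + E ≡ O (mod 10)] no forcing yet in column 1 (carry-in 0); R=5 is free and consistent — try it, so R=5.
Step 2. [col 1: R + E ≡ O (mod 10)] several values work for O in column 1 (R + E ≡ O (mod 10), carry-in 0); try O=7 ⇒ O=7.
Step 3. [Y] Y is the leading digit of a 7-digit sum of two 6-digit numbers; the final carry is exactly 1 ⇒ Y=1.
Step 4. [col 1: R + E ≡ O (mod 10)] column 1: given R=5, O=7, carry-in 0, and digits 1,5,7 already taken and all letters distinct, R+E≡O (mod 10) forces E=2, so E=2.
Step 5. [col 2: D + Y ≡ R (mod 10)] in column 2 we have D+Y≡R with carry-in 0; given Y=1, R=5 and digits 1,2,5,7 already taken and all letters distinct, that pins D to 4, so D=4.
Step 6. [col 3: N + V ≡ Y (mod 10)] column 3 (N + V ≡ Y (mod 10), carry-in 0) doesn't pin N yet; pick N=8 and continue ⇒ N=8.
Step 7. [col 3: N + V ≡ Y (mod 10)] column 3 reads N+V+carry(0)=Y with N=8, Y=1; with digits 1,2,4,5,7,8 already taken and all letters distinct, the only value for V is 3 ⇒ V=3.
Step 8. [col 4: X + O ≡ O (mod 10)] in column 4 we have X+O≡O with carry-in 1; given O=7 and digits 1,2,3,4,5,7,8 already taken and all letters distinct, that pins X to 9, so X=9.
Step 9. [col 5: B + D ≡ R (mod 10)] column 5 reads B+D+carry(1)=R with D=4, R=5; with digits 1,2,3,4,5,7,8,9 already taken and all letters distinct, the only value for B is 0, so B=0.

Answer: B=0, D=4, E=2, N=8, O=7, R=5, V=3, X=9, Y=1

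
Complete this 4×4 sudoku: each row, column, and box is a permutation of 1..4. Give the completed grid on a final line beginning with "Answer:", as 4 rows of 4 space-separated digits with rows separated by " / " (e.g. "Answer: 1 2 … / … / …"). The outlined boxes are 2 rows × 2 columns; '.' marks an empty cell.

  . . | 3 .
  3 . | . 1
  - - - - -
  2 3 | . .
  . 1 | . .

Step 1. [r3c4∈{4}] nothing but 4 survives at r3c4 ⇒ r3c4=4.
Step 2. [r1c4∈{2}] r1c4 has the single candidate 2, so r1c4=2.
Step 3. [r1c2∈{4}] r1c2's peers cover all but 4 ⇒ r1c2=4.
Step 4. [r4c1∈{4}] only 4 remains possible at r4c1 ⇒ r4c1=4.
Step 5. [r4c3∈{2}] r4c3 is down to just 2 ⇒ r4c3=2.
Step 6. [r1c1∈{1}] nothing but 1 survives at r1c1, so r1c1=1.
Step 7. [r4c4∈{3}] only 3 remains possible at r4c4. So r4c4=3.
Step 8. [r3c3∈{1}] nothing but 1 survives at r3c3. So r3c3=1.
Step 9. [r2c3∈{4}] r2c3 has the single candidate 4, so r2c3=4.
Step 10. [r2c2∈{2}] only 2 remains possible at r2c2. So r2c2=2.

Answer: 1 4 3 2 / 3 2 4 1 / 2 3 1 4 / 4 1 2 3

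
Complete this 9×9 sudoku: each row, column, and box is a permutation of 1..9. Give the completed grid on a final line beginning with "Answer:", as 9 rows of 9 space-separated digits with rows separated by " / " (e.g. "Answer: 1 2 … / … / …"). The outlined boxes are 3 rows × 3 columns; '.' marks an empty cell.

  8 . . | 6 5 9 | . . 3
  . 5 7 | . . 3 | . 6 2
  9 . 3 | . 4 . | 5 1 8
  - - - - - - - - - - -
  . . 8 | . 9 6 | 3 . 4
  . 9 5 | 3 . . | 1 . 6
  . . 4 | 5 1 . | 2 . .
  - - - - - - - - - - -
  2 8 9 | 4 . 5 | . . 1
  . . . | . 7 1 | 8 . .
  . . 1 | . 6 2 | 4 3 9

Step 1. [r5c1∈{7}] r5c1's peers cover all but 7. So r5c1=7.
Step 2. [r7c8∈{7}] only 7 remains possible at r7c8 ⇒ r7c8=7.
Step 3. [r4c2∈{1,2}] r4c2 is the only open cell in box 4 admitting 2. So r4c2=2.
Step 4. [r2c1∈{1,4}] in row 2, 4 fits only at r2c1. So r2c1=4.
Step 5. [r5c8∈{8}] r5c8's peers cover all but 8 ⇒ r5c8=8.
Step 6. [r3c6∈{7}] r3c6 has the single candidate 7 ⇒ r3c6=7.
Step 7. [r8c2∈{3,4,6}] row 8 places 4 nowhere but r8c2, so r8c2=4.
Step 8. [r8c1∈{3,5,6}] 3 has one home in row 8: r8c1. So r8c1=3.
Step 9. [r9c4∈{8}] only 8 remains possible at r9c4. So r9c4=8.
Step 10. [r6c1∈{6}] r6c1 is down to just 6. So r6c1=6.
Step 11. [r4c8∈{5}] only 5 remains possible at r4c8, so r4c8=5.
Step 12. [r6c2∈{3}] r6c2 has the single candidate 3 ⇒ r6c2=3.
Step 13. [r1c7∈{7}] r1c7's peers cover all but 7 ⇒ r1c7=7.
Step 14. [r2c5∈{8}] nothing but 8 survives at r2c5 ⇒ r2c5=8.
Step 15. [r2c7∈{9}] r2c7 has the single candidate 9, so r2c7=9.
Step 16. [r1c8∈{4}] nothing but 4 survives at r1c8 ⇒ r1c8=4.
Step 17. [r6c6∈{8}] r6c6 has the single candidate 8, so r6c6=8.
Step 18. [r6c9∈{7}] only 7 remains possible at r6c9, so r6c9=7.
Step 19. [r3c2∈{6}] r3c2 has the single candidate 6 ⇒ r3c2=6.
Step 20. [r8c4∈{9}] r8c4 has the single candidate 9. So r8c4=9.
Step 21. [r4c1∈{1}] r4c1 is down to just 1. So r4c1=1.
Step 22. [r7c7∈{6}] only 6 remains possible at r7c7. So r7c7=6.
Step 23. [r5c5∈{2}] r5c5 is down to just 2 ⇒ r5c5=2.
Step 24. [r8c9∈{5}] only 5 remains possible at r8c9, so r8c9=5.
Step 25. [r7c5∈{3}] r7c5 is down to just 3, so r7c5=3.
Step 26. [r6c8∈{9}] r6c8 has the single candidate 9, so r6c8=9.
Step 27. [r3c4∈{2}] nothing but 2 survives at r3c4 ⇒ r3c4=2.
Step 28. [r9c2∈{7}] only 7 remains possible at r9c2, so r9c2=7.
Step 29. [r1c2∈{1}] only 1 remains possible at r1c2. So r1c2=1.
Step 30. [r2c4∈{1}] r2c4 is down to just 1. So r2c4=1.
Step 31. [r4c4∈{7}] nothing but 7 survives at r4c4. So r4c4=7.
Step 32. [r5c6∈{4}] r5c6 is down to just 4, so r5c6=4.
Step 33. [r8c3∈{6}] r8c3's peers cover all but 6, so r8c3=6.
Step 34. [r9c1∈{5}] nothing but 5 survives at r9c1. So r9c1=5.
Step 35. [r8c8∈{2}] r8c8 is down to just 2 ⇒ r8c8=2.
Step 36. [r1c3∈{2}] r1c3 has the single candidate 2 ⇒ r1c3=2.

Answer: 8 1 2 6 5 9 7 4 3 / 4 5 7 1 8 3 9 6 2 / 9 6 3 2 4 7 5 1 8 / 1 2 8 7 9 6 3 5 4 / 7 9 5 3 2 4 1 8 6 / 6 3 4 5 1 8 2 9 7 / 2 8 9 4 3 5 6 7 1 / 3 4 6 9 7 1 8 2 5 / 5 7 1 8 6 2 4 3 9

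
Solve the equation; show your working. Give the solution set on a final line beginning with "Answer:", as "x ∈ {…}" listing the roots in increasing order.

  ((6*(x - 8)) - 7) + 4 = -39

Step 1. [((6*(x - 8)) - 7) + 4 = -39] the outer +4 inverts by subtracting 4. So sub: (6*(x - 8)) - 7 = -43.
Step 2. [(6*(x - 8)) - 7 = -43] add 7: x sits inside (… - 7) ⇒ sub: 6*(x - 8) = -36.
Step 3. [6*(x - 8) = -36] 6 out front; divide by 6 ⇒ div: x - 8 = -6.
Step 4. [x - 8 = -6] peel the -8: add 8 from each side ⇒ sub: x = 2.

Answer: x ∈ {2}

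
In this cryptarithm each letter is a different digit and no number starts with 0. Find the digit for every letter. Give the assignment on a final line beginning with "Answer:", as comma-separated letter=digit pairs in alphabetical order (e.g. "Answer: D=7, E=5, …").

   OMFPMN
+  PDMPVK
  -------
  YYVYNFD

Step 1. [col 1: N + K ≡ D (mod 10)] D=3 is one option consistent with column 1 (N + K ≡ D (mod 10), carry-in 0) — take it. So D=3.
Step 2. [col 1: N + K ≡ D (mod 10)] column 1 (N + K ≡ D (mod 10), carry-in 0) doesn't pin K yet; pick K=5 and continue, so K=5.
Step 3. [col 1: N + K ≡ D (mod 10)] in column 1 we have N+K≡D with carry-in 0; given K=5, D=3 and digits 3,5 already taken and all letters distinct, that pins N to 8. So N=8.
Step 4. [Y] Y is the leading digit of a 7-digit sum of two 6-digit numbers; the final carry is exactly 1. So Y=1.
Step 5. [col 2: M + V ≡ F (mod 10)] no forcing yet in column 2 (carry-in 1); M=2 is free and consistent — try it. So M=2.
Step 6. [col 2: M + V ≡ F (mod 10)] V=6 is one option consistent with column 2 (M + V ≡ F (mod 10), carry-in 1) — take it. So V=6.
Step 7. [col 2: M + V ≡ F (mod 10)] from column 2 (M=2, V=6, carry-in 1, digits 1,2,3,5,6,8 already taken and all letters distinct): F must equal 9. So F=9.
Step 8. [col 3: P + P ≡ N (mod 10)] column 3 reads P+P+carry(0)=N with N=8; with digits 1,2,3,5,6,8,9 already taken and all letters distinct, the only value for P is 4. So P=4.
Step 9. [col 6: O + P ≡ Y (mod 10)] from column 6 (P=4, Y=1, carry-in 0, digits 1,2,3,4,5,6,8,9 already taken and all letters distinct): O must equal 7. So O=7.

Answer: D=3, F=9, K=5, M=2, N=8, O=7, P=4, V=6, Y=1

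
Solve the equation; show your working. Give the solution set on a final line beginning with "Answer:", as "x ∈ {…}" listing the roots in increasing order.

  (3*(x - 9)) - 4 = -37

Step 1. [(3*(x - 9)) - 4 = -37] the outer -4 inverts by adding 4. So sub: 3*(x - 9) = -33.
Step 2. [3*(x - 9) = -33] 3 out front; divide by 3 ⇒ div: x - 9 = -11.
Step 3. [x - 9 = -11] add 9: x sits inside (… - 9), so sub: x = -2.

Answer: x ∈ {-2}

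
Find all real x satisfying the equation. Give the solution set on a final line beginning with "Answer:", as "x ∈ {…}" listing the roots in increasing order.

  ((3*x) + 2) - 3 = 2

Step 1. [((3*x) + 2) - 3 = 2] the outer -3 inverts by adding 3 ⇒ sub: (3*x) + 2 = 5.
Step 2. [(3*x) + 2 = 5] 2 comes off first (subtract 2) ⇒ sub: 3*x = 3.
Step 3. [3*x = 3] leading coefficient 3: divide by 3, so div: x = 1.

Answer: x ∈ {1}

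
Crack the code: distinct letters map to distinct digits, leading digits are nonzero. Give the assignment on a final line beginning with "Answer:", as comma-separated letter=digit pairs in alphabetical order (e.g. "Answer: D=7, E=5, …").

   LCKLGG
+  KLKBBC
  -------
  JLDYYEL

Step 1. [J] the sum has 7 digits but both addends have 6; that extra leading digit J is the final carry, namely 1 ⇒ J=1.
Step 2. [col 1: G + C ≡ L (mod 10)] L=3 is one option consistent with column 1 (G + C ≡ L (mod 10), carry-in 0) — take it ⇒ L=3.
Step 3. [col 1: G + C ≡ L (mod 10)] several values work for C in column 1 (G + C ≡ L (mod 10), carry-in 0); try C=6, so C=6.
Step 4. [col 1: G + C ≡ L (mod 10)] column 1: given C=6, L=3, carry-in 0, and digits 1,3,6 already taken and all letters distinct, G+C≡L (mod 10) forces G=7. So G=7.
Step 5. [col 2: G + B ≡ E (mod 10)] several values work for B in column 2 (G + B ≡ E (mod 10), carry-in 1); try B=4, so B=4.
Step 6. [col 2: G + B ≡ E (mod 10)] column 2: given G=7, B=4, carry-in 1, and digits 1,3,4,6,7 already taken and all letters distinct, G+B≡E (mod 10) forces E=2. So E=2.
Step 7. [col 3: L + B ≡ Y (mod 10)] in column 3 we have L+B≡Y with carry-in 1; given L=3, B=4 and digits 1,2,3,4,6,7 already taken and all letters distinct, that pins Y to 8. So Y=8.
Step 8. [col 4: K + K ≡ Y (mod 10)] from column 4 (Y=8, carry-in 0, digits 1,2,3,4,6,7,8 already taken and all letters distinct): K must equal 9, so K=9.
Step 9. [col 5: C + L ≡ D (mod 10)] in column 5 we have C+L≡D with carry-in 1; given C=6, L=3 and digits 1,2,3,4,6,7,8,9 already taken and all letters distinct, that pins D to 0 ⇒ D=0.

Answer: B=4, C=6, D=0, E=2, G=7, J=1, K=9, L=3, Y=8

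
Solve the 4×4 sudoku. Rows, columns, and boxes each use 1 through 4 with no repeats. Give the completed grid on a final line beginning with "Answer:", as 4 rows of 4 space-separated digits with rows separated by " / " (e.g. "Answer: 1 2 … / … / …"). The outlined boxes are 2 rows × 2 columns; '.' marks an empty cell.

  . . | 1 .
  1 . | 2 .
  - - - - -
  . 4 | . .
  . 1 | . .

Step 1. [r3c3∈{3}] r3c3 has the single candidate 3. So r3c3=3.
Step 2. [r1c1∈{2,3,4}] 4 has one home in col 1: r1c1. So r1c1=4.
Step 3. [r1c4∈{3}] r1c4's peers cover all but 3. So r1c4=3.
Step 4. [r3c1∈{2}] nothing but 2 survives at r3c1, so r3c1=2.
Step 5. [r4c3∈{4}] only 4 remains possible at r4c3. So r4c3=4.
Step 6. [r3c4∈{1}] nothing but 1 survives at r3c4, so r3c4=1.
Step 7. [r2c2∈{3}] r2c2 is down to just 3, so r2c2=3.
Step 8. [r4c1∈{3}] r4c1's peers cover all but 3 ⇒ r4c1=3.
Step 9. [r2c4∈{4}] r2c4 is down to just 4. So r2c4=4.
Step 10. [r4c4∈{2}] r4c4 is down to just 2, so r4c4=2.
Step 11. [r1c2∈{2}] nothing but 2 survives at r1c2 ⇒ r1c2=2.

Answer: 4 2 1 3 / 1 3 2 4 / 2 4 3 1 / 3 1 4 2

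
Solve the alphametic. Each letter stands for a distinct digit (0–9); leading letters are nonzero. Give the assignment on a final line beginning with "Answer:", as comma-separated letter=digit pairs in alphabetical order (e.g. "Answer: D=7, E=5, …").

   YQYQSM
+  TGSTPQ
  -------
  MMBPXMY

Step 1. [col 1: M + Q ≡ Y (mod 10)] column 1 (M + Q ≡ Y (mod 10), carry-in 0) doesn't pin Q yet; pick Q=5 and continue. So Q=5.
Step 2. [col 1: M + Q ≡ Y (mod 10)] column 1 (M + Q ≡ Y (mod 10), carry-in 0) doesn't pin Y yet; pick Y=6 and continue. So Y=6.
Step 3. [col 1: M + Q ≡ Y (mod 10)] column 1: given Q=5, Y=6, carry-in 0, and digits 5,6 already taken and all letters distinct, M+Q≡Y (mod 10) forces M=1. So M=1.
Step 4. [col 2: S + P ≡ M (mod 10)] several values work for S in column 2 (S + P ≡ M (mod 10), carry-in 0); try S=2, so S=2.
Step 5. [col 2: S + P ≡ M (mod 10)] from column 2 (S=2, M=1, carry-in 0, digits 1,2,5,6 already taken and all letters distinct): P must equal 9. So P=9.
Step 6. [col 3: Q + T ≡ X (mod 10)] column 3 (Q + T ≡ X (mod 10), carry-in 1) doesn't pin X yet; pick X=0 and continue. So X=0.
Step 7. [col 3: Q + T ≡ X (mod 10)] column 3 reads Q+T+carry(1)=X with Q=5, X=0; with digits 0,1,2,5,6,9 already taken and all letters distinct, the only value for T is 4. So T=4.
Step 8. [col 5: Q + G ≡ B (mod 10)] B=3 is one option consistent with column 5 (Q + G ≡ B (mod 10), carry-in 0) — take it, so B=3.
Step 9. [col 5: Q + G ≡ B (mod 10)] in column 5 we have Q+G≡B with carry-in 0; given Q=5, B=3 and digits 0,1,2,3,4,5,6,9 already taken and all letters distinct, that pins G to 8. So G=8.

Answer: B=3, G=8, M=1, P=9, Q=5, S=2, T=4, X=0, Y=6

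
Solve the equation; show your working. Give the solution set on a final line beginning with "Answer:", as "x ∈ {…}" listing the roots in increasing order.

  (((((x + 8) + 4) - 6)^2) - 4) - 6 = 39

Step 1. [(((((x + 8) + 4) - 6)^2) - 4) - 6 = 39] add 6: x sits inside (… - 6). So sub: ((((x + 8) + 4) - 6)^2) - 4 = 45.
Step 2. [((((x + 8) + 4) - 6)^2) - 4 = 45] 4 comes off first (add 4), so sub: (((x + 8) + 4) - 6)^2 = 49.
Step 3. [(((x + 8) + 4) - 6)^2 = 49] LHS squared, RHS 49 ≥ 0: apply √ (±). So sqrt: ((x + 8) + 4) - 6 = 7 or -7.
Step 4. [((x + 8) + 4) - 6 = 7 or -7] 6 comes off first (add 6) ⇒ sub: (x + 8) + 4 = 13 or -1.
Step 5. [(x + 8) + 4 = 13 or -1] +4 is outermost — subtract 4 both sides ⇒ sub: x + 8 = 9 or -5.
Step 6. [x + 8 = 9 or -5] +8 is outermost — subtract 8 both sides ⇒ sub: x = 1 or -13.

Answer: x ∈ {-13, 1}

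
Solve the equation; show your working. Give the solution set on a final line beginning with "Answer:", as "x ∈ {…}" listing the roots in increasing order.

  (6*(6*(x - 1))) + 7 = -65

Step 1. [(6*(6*(x - 1))) + 7 = -65] 7 comes off first (subtract 7) ⇒ sub: 6*(6*(x - 1)) = -72.
Step 2. [6*(6*(x - 1)) = -72] 6 out front; divide by 6 ⇒ div: 6*(x - 1) = -12.
Step 3. [6*(x - 1) = -12] LHS = 6·(…); ÷6 both sides. So div: x - 1 = -2.
Step 4. [x - 1 = -2] peel the -1: add 1 from each side. So sub: x = -1.

Answer: x ∈ {-1}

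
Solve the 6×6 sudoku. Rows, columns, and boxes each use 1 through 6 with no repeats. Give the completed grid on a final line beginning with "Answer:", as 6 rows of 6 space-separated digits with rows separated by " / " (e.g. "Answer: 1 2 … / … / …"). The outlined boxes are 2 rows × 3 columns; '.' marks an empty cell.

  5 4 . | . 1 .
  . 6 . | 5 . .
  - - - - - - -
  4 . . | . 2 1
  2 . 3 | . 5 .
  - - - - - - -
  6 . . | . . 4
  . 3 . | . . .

Step 1. [r6c1∈{1}] r6c1 is down to just 1 ⇒ r6c1=1.
Step 2. [r1c3∈{2}] r1c3 has the single candidate 2. So r1c3=2.
Step 3. [r4c6∈{6}] r4c6 is down to just 6. So r4c6=6.
Step 4. [r5c3∈{5}] r5c3 has the single candidate 5 ⇒ r5c3=5.
Step 5. [r1c6∈{3}] only 3 remains possible at r1c6, so r1c6=3.
Step 6. [r5c4∈{1,2,3}] in row 5, 1 fits only at r5c4, so r5c4=1.
Step 7. [r6c4∈{2,6}] col 4 places 2 nowhere but r6c4, so r6c4=2.
Step 8. [r2c1∈{3}] only 3 remains possible at r2c1 ⇒ r2c1=3.
Step 9. [r2c3∈{1}] r2c3 has the single candidate 1. So r2c3=1.
Step 10. [r2c6∈{2}] only 2 remains possible at r2c6. So r2c6=2.
Step 11. [r5c2∈{2}] r5c2's peers cover all but 2. So r5c2=2.
Step 12. [r4c2∈{1}] r4c2 is down to just 1 ⇒ r4c2=1.
Step 13. [r4c4∈{4}] r4c4's peers cover all but 4 ⇒ r4c4=4.
Step 14. [r6c3∈{4}] r6c3 is down to just 4. So r6c3=4.
Step 15. [r3c2∈{5}] r3c2 is down to just 5 ⇒ r3c2=5.
Step 16. [r5c5∈{3}] only 3 remains possible at r5c5. So r5c5=3.
Step 17. [r6c5∈{6}] only 6 remains possible at r6c5 ⇒ r6c5=6.
Step 18. [r6c6∈{5}] nothing but 5 survives at r6c6 ⇒ r6c6=5.
Step 19. [r1c4∈{6}] r1c4's peers cover all but 6, so r1c4=6.
Step 20. [r2c5∈{4}] r2c5 has the single candidate 4, so r2c5=4.
Step 21. [r3c3∈{6}] nothing but 6 survives at r3c3. So r3c3=6.
Step 22. [r3c4∈{3}] only 3 remains possible at r3c4 ⇒ r3c4=3.

Answer: 5 4 2 6 1 3 / 3 6 1 5 4 2 / 4 5 6 3 2 1 / 2 1 3 4 5 6 / 6 2 5 1 3 4 / 1 3 4 2 6 5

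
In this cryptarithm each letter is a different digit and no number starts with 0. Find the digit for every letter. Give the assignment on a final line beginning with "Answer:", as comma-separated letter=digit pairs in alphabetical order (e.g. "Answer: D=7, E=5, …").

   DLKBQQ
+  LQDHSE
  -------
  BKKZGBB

Step 1. [col 1: Q + E ≡ B (mod 10)] several values work for Q in column 1 (Q + E ≡ B (mod 10), carry-in 0); try Q=7 ⇒ Q=7.
Step 2. [col 1: Q + E ≡ B (mod 10)] no forcing yet in column 1 (carry-in 0); E=4 is free and consistent — try it, so E=4.
Step 3. [col 1: Q + E ≡ B (mod 10)] column 1: given Q=7, E=4, carry-in 0, and digits 4,7 already taken and all letters distinct, Q+E≡B (mod 10) forces B=1. So B=1.
Step 4. [col 2: Q + S ≡ B (mod 10)] column 2 reads Q+S+carry(1)=B with Q=7, B=1; with digits 1,4,7 already taken and all letters distinct, the only value for S is 3. So S=3.
Step 5. [col 3: B + H ≡ G (mod 10)] G=0 is one option consistent with column 3 (B + H ≡ G (mod 10), carry-in 1) — take it, so G=0.
Step 6. [col 3: B + H ≡ G (mod 10)] from column 3 (B=1, G=0, carry-in 1, digits 0,1,3,4,7 already taken and all letters distinct): H must equal 8, so H=8.
Step 7. [col 4: K + D ≡ Z (mod 10)] column 4 (K + D ≡ Z (mod 10), carry-in 1) doesn't pin D yet; pick D=6 and continue, so D=6.
Step 8. [col 4: K + D ≡ Z (mod 10)] no forcing yet in column 4 (carry-in 1); Z=9 is free and consistent — try it. So Z=9.
Step 9. [col 4: K + D ≡ Z (mod 10)] in column 4 we have K+D≡Z with carry-in 1; given D=6, Z=9 and digits 0,1,3,4,6,7,8,9 already taken and all letters distinct, that pins K to 2 ⇒ K=2.
Step 10. [col 5: L + Q ≡ K (mod 10)] from column 5 (Q=7, K=2, carry-in 0, digits 0,1,2,3,4,6,7,8,9 already taken and all letters distinct): L must equal 5, so L=5.

Answer: B=1, D=6, E=4, G=0, H=8, K=2, L=5, Q=7, S=3, Z=9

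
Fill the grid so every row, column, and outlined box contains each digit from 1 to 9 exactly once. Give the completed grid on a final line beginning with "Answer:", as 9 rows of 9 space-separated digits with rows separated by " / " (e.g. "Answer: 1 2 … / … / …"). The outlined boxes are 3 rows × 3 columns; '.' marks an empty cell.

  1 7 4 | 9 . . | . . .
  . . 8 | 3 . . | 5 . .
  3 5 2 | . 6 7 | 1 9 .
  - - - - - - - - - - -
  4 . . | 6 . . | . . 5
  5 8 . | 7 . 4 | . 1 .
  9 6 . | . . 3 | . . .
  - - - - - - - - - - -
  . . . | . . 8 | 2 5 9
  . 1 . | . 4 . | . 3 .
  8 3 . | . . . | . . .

Step 1. [r9c9∈{1,4,6,7}] in col 9, 1 fits only at r9c9. So r9c9=1.
Step 2. [r8c1∈{2,6,7}] 2 has one home in col 1: r8c1 ⇒ r8c1=2.
Step 3. [r8c4∈{5}] r8c4's peers cover all but 5. So r8c4=5.
Step 4. [r7c1∈{6,7}] in col 1, 7 fits only at r7c1 ⇒ r7c1=7.
Step 5. [r9c5∈{2,7,9}] 7 has one home in col 5: r9c5 ⇒ r9c5=7.
Step 6. [r6c5∈{1,2,5,8}] across row 6, 5 lands solely at r6c5, so r6c5=5.
Step 7. [r4c2∈{2}] only 2 remains possible at r4c2 ⇒ r4c2=2.
Step 8. [r5c3∈{3}] r5c3 is down to just 3 ⇒ r5c3=3.
Step 9. [r4c7∈{3,7,8,9}] row 4 places 3 nowhere but r4c7 ⇒ r4c7=3.
Step 10. [r1c9∈{2,3,6,8}] across row 1, 3 lands solely at r1c9, so r1c9=3.
Step 11. [r3c4∈{4,8}] across col 4, 4 lands solely at r3c4, so r3c4=4.
Step 12. [r6c4∈{1,2,8}] 8 has one home in col 4: r6c4 ⇒ r6c4=8.
Step 13. [r5c5∈{2,9}] across box 5, 2 lands solely at r5c5. So r5c5=2.
Step 14. [r3c9∈{8}] nothing but 8 survives at r3c9 ⇒ r3c9=8.
Step 15. [r1c7∈{6}] nothing but 6 survives at r1c7, so r1c7=6.
Step 16. [r1c8∈{2}] r1c8 is down to just 2. So r1c8=2.
Step 17. [r9c8∈{4,6}] r9c8 is the only open cell in col 8 admitting 6, so r9c8=6.
Step 18. [r8c9∈{7}] only 7 remains possible at r8c9, so r8c9=7.
Step 19. [r6c7∈{4,7}] col 7 places 7 nowhere but r6c7. So r6c7=7.
Step 20. [r2c5∈{1}] r2c5 has the single candidate 1. So r2c5=1.
Step 21. [r6c8∈{4}] nothing but 4 survives at r6c8, so r6c8=4.
Step 22. [r8c6∈{6,9}] in col 6, 6 fits only at r8c6 ⇒ r8c6=6.
Step 23. [r9c6∈{2,9}] in box 8, 9 fits only at r9c6, so r9c6=9.
Step 24. [r4c6∈{1}] r4c6 has the single candidate 1, so r4c6=1.
Step 25. [r9c7∈{4}] nothing but 4 survives at r9c7, so r9c7=4.
Step 26. [r4c8∈{8}] nothing but 8 survives at r4c8. So r4c8=8.
Step 27. [r8c7∈{8}] only 8 remains possible at r8c7, so r8c7=8.
Step 28. [r4c3∈{7}] r4c3's peers cover all but 7 ⇒ r4c3=7.
Step 29. [r7c2∈{4}] r7c2 is down to just 4 ⇒ r7c2=4.
Step 30. [r2c8∈{7}] r2c8's peers cover all but 7 ⇒ r2c8=7.
Step 31. [r9c4∈{2}] nothing but 2 survives at r9c4. So r9c4=2.
Step 32. [r1c6∈{5}] r1c6 has the single candidate 5 ⇒ r1c6=5.
Step 33. [r4c5∈{9}] r4c5 has the single candidate 9 ⇒ r4c5=9.
Step 34. [r2c9∈{4}] only 4 remains possible at r2c9. So r2c9=4.
Step 35. [r5c9∈{6}] r5c9 has the single candidate 6. So r5c9=6.
Step 36. [r2c1∈{6}] nothing but 6 survives at r2c1, so r2c1=6.
Step 37. [r7c3∈{6}] r7c3's peers cover all but 6, so r7c3=6.
Step 38. [r6c3∈{1}] r6c3 is down to just 1. So r6c3=1.
Step 39. [r8c3∈{9}] r8c3 is down to just 9 ⇒ r8c3=9.
Step 40. [r7c4∈{1}] r7c4 has the single candidate 1. So r7c4=1.
Step 41. [r1c5∈{8}] r1c5's peers cover all but 8. So r1c5=8.
Step 42. [r6c9∈{2}] only 2 remains possible at r6c9, so r6c9=2.
Step 43. [r7c5∈{3}] r7c5's peers cover all but 3 ⇒ r7c5=3.
Step 44. [r9c3∈{5}] r9c3's peers cover all but 5 ⇒ r9c3=5.
Step 45. [r2c6∈{2}] r2c6 has the single candidate 2 ⇒ r2c6=2.
Step 46. [r5c7∈{9}] r5c7's peers cover all but 9, so r5c7=9.
Step 47. [r2c2∈{9}] only 9 remains possible at r2c2. So r2c2=9.

Answer: 1 7 4 9 8 5 6 2 3 / 6 9 8 3 1 2 5 7 4 / 3 5 2 4 6 7 1 9 8 / 4 2 7 6 9 1 3 8 5 / 5 8 3 7 2 4 9 1 6 / 9 6 1 8 5 3 7 4 2 / 7 4 6 1 3 8 2 5 9 / 2 1 9 5 4 6 8 3 7 / 8 3 5 2 7 9 4 6 1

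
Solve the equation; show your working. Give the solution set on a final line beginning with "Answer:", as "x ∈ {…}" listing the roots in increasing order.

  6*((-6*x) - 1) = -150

Step 1. [6*((-6*x) - 1) = -150] leading coefficient 6: divide by 6. So div: (-6*x) - 1 = -25.
Step 2. [(-6*x) - 1 = -25] 1 comes off first (add 1) ⇒ sub: -6*x = -24.
Step 3. [-6*x = -24] -6 out front; divide by -6. So div: x = 4.

Answer: x ∈ {4}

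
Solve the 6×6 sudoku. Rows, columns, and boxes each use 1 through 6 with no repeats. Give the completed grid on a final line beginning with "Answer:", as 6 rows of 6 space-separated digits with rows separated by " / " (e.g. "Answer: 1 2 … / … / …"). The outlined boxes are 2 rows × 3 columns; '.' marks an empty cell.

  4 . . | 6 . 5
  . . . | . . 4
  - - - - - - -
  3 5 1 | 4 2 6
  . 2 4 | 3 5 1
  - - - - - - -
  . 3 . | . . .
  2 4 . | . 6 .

Step 1. [r5c1∈{1,5,6}] across box 5, 1 lands solely at r5c1. So r5c1=1.
Step 2. [r6c3∈{5}] only 5 remains possible at r6c3, so r6c3=5.
Step 3. [r2c4∈{1,2}] r2c4 is the only open cell in box 2 admitting 2, so r2c4=2.
Step 4. [r2c2∈{1,6}] r2c2 is the only open cell in col 2 admitting 6 ⇒ r2c2=6.
Step 5. [r2c3∈{3}] nothing but 3 survives at r2c3. So r2c3=3.
Step 6. [r2c5∈{1}] r2c5 has the single candidate 1 ⇒ r2c5=1.
Step 7. [r6c6∈{3}] r6c6's peers cover all but 3, so r6c6=3.
Step 8. [r5c5∈{4}] only 4 remains possible at r5c5, so r5c5=4.
Step 9. [r5c4∈{5}] nothing but 5 survives at r5c4 ⇒ r5c4=5.
Step 10. [r1c3∈{2}] r1c3 has the single candidate 2, so r1c3=2.
Step 11. [r5c6∈{2}] r5c6 is down to just 2 ⇒ r5c6=2.
Step 12. [r2c1∈{5}] only 5 remains possible at r2c1, so r2c1=5.
Step 13. [r1c5∈{3}] r1c5 has the single candidate 3. So r1c5=3.
Step 14. [r1c2∈{1}] r1c2 has the single candidate 1 ⇒ r1c2=1.
Step 15. [r5c3∈{6}] nothing but 6 survives at r5c3. So r5c3=6.
Step 16. [r4c1∈{6}] r4c1 is down to just 6 ⇒ r4c1=6.
Step 17. [r6c4∈{1}] r6c4's peers cover all but 1. So r6c4=1.

Answer: 4 1 2 6 3 5 / 5 6 3 2 1 4 / 3 5 1 4 2 6 / 6 2 4 3 5 1 / 1 3 6 5 4 2 / 2 4 5 1 6 3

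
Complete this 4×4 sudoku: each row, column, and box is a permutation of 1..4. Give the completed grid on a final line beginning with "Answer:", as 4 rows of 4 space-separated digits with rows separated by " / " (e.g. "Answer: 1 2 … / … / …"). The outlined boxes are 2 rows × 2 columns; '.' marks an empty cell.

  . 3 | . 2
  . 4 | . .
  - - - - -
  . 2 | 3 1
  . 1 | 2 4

Step 1. [r1c1∈{1}] r1c1 is down to just 1 ⇒ r1c1=1.
Step 2. [r1c3∈{4}] r1c3's peers cover all but 4 ⇒ r1c3=4.
Step 3. [r3c1∈{4}] nothing but 4 survives at r3c1 ⇒ r3c1=4.
Step 4. [r2c4∈{3}] r2c4 has the single candidate 3, so r2c4=3.
Step 5. [r4c1∈{3}] r4c1's peers cover all but 3, so r4c1=3.
Step 6. [r2c3∈{1}] only 1 remains possible at r2c3. So r2c3=1.
Step 7. [r2c1∈{2}] nothing but 2 survives at r2c1, so r2c1=2.

Answer: 1 3 4 2 / 2 4 1 3 / 4 2 3 1 / 3 1 2 4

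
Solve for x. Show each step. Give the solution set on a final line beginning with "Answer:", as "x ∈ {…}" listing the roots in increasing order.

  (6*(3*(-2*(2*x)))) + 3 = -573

Step 1. [(6*(3*(-2*(2*x)))) + 3 = -573] 3 comes off first (subtract 3). So sub: 6*(3*(-2*(2*x))) = -576.
Step 2. [6*(3*(-2*(2*x))) = -576] 6 out front; divide by 6. So div: 3*(-2*(2*x)) = -96.
Step 3. [3*(-2*(2*x)) = -96] LHS = 3·(…); ÷3 both sides ⇒ div: -2*(2*x) = -32.
Step 4. [-2*(2*x) = -32] -2 out front; divide by -2, so div: 2*x = 16.
Step 5. [2*x = 16] divide by the outer 2 ⇒ div: x = 8.

Answer: x ∈ {8}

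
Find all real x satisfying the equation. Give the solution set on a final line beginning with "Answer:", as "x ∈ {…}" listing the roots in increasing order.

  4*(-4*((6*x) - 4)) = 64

Step 1. [4*(-4*((6*x) - 4)) = 64] LHS = 4·(…); ÷4 both sides, so div: -4*((6*x) - 4) = 16.
Step 2. [-4*((6*x) - 4) = 16] divide by the outer -4. So div: (6*x) - 4 = -4.
Step 3. [(6*x) - 4 = -4] 4 comes off first (add 4) ⇒ sub: 6*x = 0.
Step 4. [6*x = 0] divide by the outer 6. So div: x = 0.

Answer: x ∈ {0}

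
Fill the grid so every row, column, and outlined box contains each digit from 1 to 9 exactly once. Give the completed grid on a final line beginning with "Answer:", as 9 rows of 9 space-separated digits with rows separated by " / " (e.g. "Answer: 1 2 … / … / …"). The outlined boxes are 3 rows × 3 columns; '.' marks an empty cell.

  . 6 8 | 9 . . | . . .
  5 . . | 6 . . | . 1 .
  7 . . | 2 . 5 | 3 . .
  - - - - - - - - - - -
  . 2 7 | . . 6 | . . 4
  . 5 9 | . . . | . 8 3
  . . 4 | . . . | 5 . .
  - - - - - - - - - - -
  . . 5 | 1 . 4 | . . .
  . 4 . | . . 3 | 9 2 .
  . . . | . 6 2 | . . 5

Step 1. [r6c6∈{1,7,8,9}] 9 has one home in col 6: r6c6 ⇒ r6c6=9.
Step 2. [r1c1∈{1,2,3,4}] in col 1, 4 fits only at r1c1, so r1c1=4.
Step 3. [r1c5∈{1,3,7}] r1c5 is the only open cell in row 1 admitting 3 ⇒ r1c5=3.
Step 4. [r2c6∈{7,8}] r2c6 is the only open cell in col 6 admitting 8, so r2c6=8.
Step 5. [r4c7∈{1}] r4c7 is down to just 1. So r4c7=1.
Step 6. [r8c9∈{1,6,7,8}] across col 9, 1 lands solely at r8c9 ⇒ r8c9=1.
Step 7. [r7c1∈{2,3,6,8,9}] across row 7, 2 lands solely at r7c1. So r7c1=2.
Step 8. [r9c1∈{1,3,8,9}] in col 1, 9 fits only at r9c1, so r9c1=9.
Step 9. [r2c3∈{2,3}] r2c3 is the only open cell in col 3 admitting 2. So r2c3=2.
Step 10. [r2c2∈{3,9}] 3 has one home in row 2: r2c2. So r2c2=3.
Step 11. [r3c9∈{6,8,9}] 8 has one home in row 3: r3c9 ⇒ r3c9=8.
Step 12. [r3c8∈{4,6,9}] row 3 places 6 nowhere but r3c8, so r3c8=6.
Step 13. [r6c8∈{7}] r6c8's peers cover all but 7 ⇒ r6c8=7.
Step 14. [r2c7∈{4,7}] box 3 places 4 nowhere but r2c7. So r2c7=4.
Step 15. [r2c5∈{7}] r2c5 has the single candidate 7 ⇒ r2c5=7.
Step 16. [r8c4∈{5,7,8}] row 8 places 7 nowhere but r8c4 ⇒ r8c4=7.
Step 17. [r9c4∈{8}] r9c4 has the single candidate 8, so r9c4=8.
Step 18. [r9c7∈{7}] r9c7's peers cover all but 7 ⇒ r9c7=7.
Step 19. [r8c1∈{6,8}] in row 8, 8 fits only at r8c1. So r8c1=8.
Step 20. [r9c2∈{1}] nothing but 1 survives at r9c2 ⇒ r9c2=1.
Step 21. [r4c5∈{5,8}] r4c5 is the only open cell in row 4 admitting 8. So r4c5=8.
Step 22. [r1c7∈{2}] nothing but 2 survives at r1c7, so r1c7=2.
Step 23. [r5c5∈{1,2,4}] row 5 places 2 nowhere but r5c5, so r5c5=2.
Step 24. [r5c7∈{6}] r5c7's peers cover all but 6. So r5c7=6.
Step 25. [r6c5∈{1}] only 1 remains possible at r6c5. So r6c5=1.
Step 26. [r4c1∈{3}] r4c1 has the single candidate 3, so r4c1=3.
Step 27. [r9c8∈{3,4}] row 9 places 4 nowhere but r9c8. So r9c8=4.
Step 28. [r3c2∈{9}] r3c2's peers cover all but 9. So r3c2=9.
Step 29. [r4c4∈{5}] r4c4 is down to just 5. So r4c4=5.
Step 30. [r1c6∈{1}] nothing but 1 survives at r1c6. So r1c6=1.
Step 31. [r5c6∈{7}] r5c6 has the single candidate 7. So r5c6=7.
Step 32. [r7c2∈{7}] r7c2 is down to just 7. So r7c2=7.
Step 33. [r3c3∈{1}] r3c3 is down to just 1, so r3c3=1.
Step 34. [r6c9∈{2}] nothing but 2 survives at r6c9, so r6c9=2.
Step 35. [r5c1∈{1}] r5c1's peers cover all but 1. So r5c1=1.
Step 36. [r6c2∈{8}] r6c2 is down to just 8. So r6c2=8.
Step 37. [r7c9∈{6}] only 6 remains possible at r7c9. So r7c9=6.
Step 38. [r9c3∈{3}] r9c3's peers cover all but 3, so r9c3=3.
Step 39. [r5c4∈{4}] r5c4's peers cover all but 4 ⇒ r5c4=4.
Step 40. [r6c4∈{3}] r6c4's peers cover all but 3, so r6c4=3.
Step 41. [r7c7∈{8}] r7c7 is down to just 8 ⇒ r7c7=8.
Step 42. [r1c8∈{5}] nothing but 5 survives at r1c8. So r1c8=5.
Step 43. [r7c5∈{9}] r7c5 is down to just 9 ⇒ r7c5=9.
Step 44. [r3c5∈{4}] r3c5 is down to just 4. So r3c5=4.
Step 45. [r2c9∈{9}] r2c9's peers cover all but 9, so r2c9=9.
Step 46. [r8c3∈{6}] r8c3 is down to just 6. So r8c3=6.
Step 47. [r7c8∈{3}] r7c8's peers cover all but 3 ⇒ r7c8=3.
Step 48. [r6c1∈{6}] r6c1's peers cover all but 6 ⇒ r6c1=6.
Step 49. [r4c8∈{9}] nothing but 9 survives at r4c8, so r4c8=9.
Step 50. [r1c9∈{7}] only 7 remains possible at r1c9. So r1c9=7.
Step 51. [r8c5∈{5}] only 5 remains possible at r8c5. So r8c5=5.

Answer: 4 6 8 9 3 1 2 5 7 / 5 3 2 6 7 8 4 1 9 / 7 9 1 2 4 5 3 6 8 / 3 2 7 5 8 6 1 9 4 / 1 5 9 4 2 7 6 8 3 / 6 8 4 3 1 9 5 7 2 / 2 7 5 1 9 4 8 3 6 / 8 4 6 7 5 3 9 2 1 / 9 1 3 8 6 2 7 4 5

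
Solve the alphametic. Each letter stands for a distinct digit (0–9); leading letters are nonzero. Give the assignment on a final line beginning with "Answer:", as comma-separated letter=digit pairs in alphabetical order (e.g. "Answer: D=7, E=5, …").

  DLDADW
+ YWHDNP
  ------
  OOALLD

Step 1. [col 1: W + P ≡ D (mod 10)] several values work for W in column 1 (W + P ≡ D (mod 10), carry-in 0); try W=5. So W=5.
Step 2. [col 1: W + P ≡ D (mod 10)] no forcing yet in column 1 (carry-in 0); P=1 is free and consistent — try it, so P=1.
Step 3. [col 1: W + P ≡ D (mod 10)] column 1 reads W+P+carry(0)=D with W=5, P=1; with digits 1,5 already taken and all letters distinct, the only value for D is 6 ⇒ D=6.
Step 4. [col 2: D + N ≡ L (mod 10)] no forcing yet in column 2 (carry-in 0); L=4 is free and consistent — try it. So L=4.
Step 5. [col 2: D + N ≡ L (mod 10)] in column 2 we have D+N≡L with carry-in 0; given D=6, L=4 and digits 1,4,5,6 already taken and all letters distinct, that pins N to 8 ⇒ N=8.
Step 6. [col 3: A + D ≡ L (mod 10)] in column 3 we have A+D≡L with carry-in 1; given D=6, L=4 and digits 1,4,5,6,8 already taken and all letters distinct, that pins A to 7. So A=7.
Step 7. [col 4: D + H ≡ A (mod 10)] from column 4 (D=6, A=7, carry-in 1, digits 1,4,5,6,7,8 already taken and all letters distinct): H must equal 0, so H=0.
Step 8. [col 5: L + W ≡ O (mod 10)] column 5: given L=4, W=5, carry-in 0, and digits 0,1,4,5,6,7,8 already taken and all letters distinct, L+W≡O (mod 10) forces O=9 ⇒ O=9.
Step 9. [col 6: D + Y ≡ O (mod 10)] from column 6 (D=6, O=9, carry-in 0, digits 0,1,4,5,6,7,8,9 already taken and all letters distinct): Y must equal 3, so Y=3.

Answer: A=7, D=6, H=0, L=4, N=8, O=9, P=1, W=5, Y=3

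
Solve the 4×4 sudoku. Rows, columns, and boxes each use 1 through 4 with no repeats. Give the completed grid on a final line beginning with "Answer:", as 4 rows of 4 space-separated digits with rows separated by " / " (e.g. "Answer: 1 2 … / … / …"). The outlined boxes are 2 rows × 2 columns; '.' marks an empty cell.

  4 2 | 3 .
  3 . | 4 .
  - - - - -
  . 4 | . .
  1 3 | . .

Step 1. [r2c4∈{1,2}] in row 2, 2 fits only at r2c4 ⇒ r2c4=2.
Step 2. [r3c3∈{1,2}] 1 has one home in col 3: r3c3, so r3c3=1.
Step 3. [r3c1∈{2}] r3c1 has the single candidate 2. So r3c1=2.
Step 4. [r4c4∈{4}] nothing but 4 survives at r4c4 ⇒ r4c4=4.
Step 5. [r2c2∈{1}] r2c2's peers cover all but 1. So r2c2=1.
Step 6. [r3c4∈{3}] r3c4 has the single candidate 3 ⇒ r3c4=3.
Step 7. [r4c3∈{2}] r4c3 is down to just 2, so r4c3=2.
Step 8. [r1c4∈{1}] only 1 remains possible at r1c4. So r1c4=1.

Answer: 4 2 3 1 / 3 1 4 2 / 2 4 1 3 / 1 3 2 4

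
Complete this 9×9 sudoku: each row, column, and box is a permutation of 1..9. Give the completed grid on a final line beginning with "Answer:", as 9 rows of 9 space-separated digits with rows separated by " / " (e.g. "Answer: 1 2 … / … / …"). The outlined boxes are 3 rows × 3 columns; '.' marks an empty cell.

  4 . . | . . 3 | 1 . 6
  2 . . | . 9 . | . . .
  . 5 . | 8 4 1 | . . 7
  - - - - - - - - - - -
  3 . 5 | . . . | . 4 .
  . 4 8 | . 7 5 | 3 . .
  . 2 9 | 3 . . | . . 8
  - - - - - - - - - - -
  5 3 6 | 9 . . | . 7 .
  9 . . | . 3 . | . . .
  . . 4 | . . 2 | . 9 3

Step 1. [r8c4∈{1,4,5,6,7}] 4 has one home in col 4: r8c4. So r8c4=4.
Step 2. [r9c1∈{1,7,8}] r9c1 is the only open cell in col 1 admitting 8, so r9c1=8.
Step 3. [r8c3∈{1,2,7}] across col 3, 2 lands solely at r8c3, so r8c3=2.
Step 4. [r4c6∈{6,8,9}] 9 has one home in col 6: r4c6. So r4c6=9.
Step 5. [r1c3∈{7}] r1c3's peers cover all but 7 ⇒ r1c3=7.
Step 6. [r6c1∈{1,6,7}] in col 1, 7 fits only at r6c1 ⇒ r6c1=7.
Step 7. [r5c1∈{1,6}] 1 has one home in col 1: r5c1. So r5c1=1.
Step 8. [r4c2∈{6}] only 6 remains possible at r4c2, so r4c2=6.
Step 9. [r7c6∈{8}] nothing but 8 survives at r7c6 ⇒ r7c6=8.
Step 10. [r7c5∈{1}] r7c5 has the single candidate 1. So r7c5=1.
Step 11. [r6c5∈{6}] nothing but 6 survives at r6c5, so r6c5=6.
Step 12. [r5c4∈{2}] r5c4 is down to just 2. So r5c4=2.
Step 13. [r1c4∈{5}] r1c4 has the single candidate 5, so r1c4=5.
Step 14. [r6c7∈{5}] nothing but 5 survives at r6c7 ⇒ r6c7=5.
Step 15. [r9c2∈{1,7}] 1 has one home in row 9: r9c2 ⇒ r9c2=1.
Step 16. [r9c7∈{6}] nothing but 6 survives at r9c7. So r9c7=6.
Step 17. [r2c2∈{8}] only 8 remains possible at r2c2, so r2c2=8.
Step 18. [r8c6∈{6,7}] 6 has one home in row 8: r8c6. So r8c6=6.
Step 19. [r2c7∈{4}] nothing but 4 survives at r2c7. So r2c7=4.
Step 20. [r7c7∈{2}] r7c7 has the single candidate 2, so r7c7=2.
Step 21. [r3c3∈{3}] nothing but 3 survives at r3c3 ⇒ r3c3=3.
Step 22. [r2c9∈{5}] r2c9's peers cover all but 5 ⇒ r2c9=5.
Step 23. [r8c8∈{1,5,8}] 5 has one home in row 8: r8c8, so r8c8=5.
Step 24. [r2c4∈{6,7}] in row 2, 6 fits only at r2c4. So r2c4=6.
Step 25. [r1c5∈{2}] nothing but 2 survives at r1c5 ⇒ r1c5=2.
Step 26. [r8c9∈{1}] r8c9 is down to just 1, so r8c9=1.
Step 27. [r8c2∈{7}] r8c2 has the single candidate 7, so r8c2=7.
Step 28. [r4c9∈{2}] r4c9 has the single candidate 2 ⇒ r4c9=2.
Step 29. [r7c9∈{4}] nothing but 4 survives at r7c9 ⇒ r7c9=4.
Step 30. [r6c8∈{1}] nothing but 1 survives at r6c8. So r6c8=1.
Step 31. [r9c5∈{5}] r9c5 has the single candidate 5, so r9c5=5.
Step 32. [r4c4∈{1}] only 1 remains possible at r4c4 ⇒ r4c4=1.
Step 33. [r2c3∈{1}] r2c3 has the single candidate 1 ⇒ r2c3=1.
Step 34. [r9c4∈{7}] only 7 remains possible at r9c4. So r9c4=7.
Step 35. [r6c6∈{4}] r6c6 is down to just 4. So r6c6=4.
Step 36. [r3c1∈{6}] r3c1 is down to just 6, so r3c1=6.
Step 37. [r2c6∈{7}] nothing but 7 survives at r2c6, so r2c6=7.
Step 38. [r3c7∈{9}] r3c7 is down to just 9. So r3c7=9.
Step 39. [r3c8∈{2}] nothing but 2 survives at r3c8. So r3c8=2.
Step 40. [r4c5∈{8}] nothing but 8 survives at r4c5. So r4c5=8.
Step 41. [r4c7∈{7}] r4c7 is down to just 7, so r4c7=7.
Step 42. [r5c8∈{6}] only 6 remains possible at r5c8, so r5c8=6.
Step 43. [r1c8∈{8}] r1c8 is down to just 8, so r1c8=8.
Step 44. [r5c9∈{9}] only 9 remains possible at r5c9, so r5c9=9.
Step 45. [r2c8∈{3}] r2c8 is down to just 3 ⇒ r2c8=3.
Step 46. [r1c2∈{9}] r1c2 has the single candidate 9 ⇒ r1c2=9.
Step 47. [r8c7∈{8}] only 8 remains possible at r8c7, so r8c7=8.

Answer: 4 9 7 5 2 3 1 8 6 / 2 8 1 6 9 7 4 3 5 / 6 5 3 8 4 1 9 2 7 / 3 6 5 1 8 9 7 4 2 / 1 4 8 2 7 5 3 6 9 / 7 2 9 3 6 4 5 1 8 / 5 3 6 9 1 8 2 7 4 / 9 7 2 4 3 6 8 5 1 / 8 1 4 7 5 2 6 9 3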